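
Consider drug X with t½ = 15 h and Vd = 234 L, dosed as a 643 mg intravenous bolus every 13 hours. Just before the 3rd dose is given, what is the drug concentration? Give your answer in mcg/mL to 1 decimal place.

f = (1/2)^(τ/t½) = (1/2)^(13/15) ≈ 0.5484.
C₀ = D/Vd = 643/234 ≈ 2.748 mcg/mL.
Before the 3rd dose, 2 doses have been given. Superposition: Cmin = C₀·(f + f²).
≈ 2.748 × (0.5484 + 0.3007) ≈ 2.748 × 0.8491 ≈ 2.333 mcg/mL.

2.3 mcg/mL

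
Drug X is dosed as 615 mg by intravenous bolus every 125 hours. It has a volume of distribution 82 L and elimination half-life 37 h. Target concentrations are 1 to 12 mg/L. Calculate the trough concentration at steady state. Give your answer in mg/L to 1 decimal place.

0.8 mg/L

k = ln2/t½ = ln2/37 ≈ 0.018734 h⁻¹; fraction remaining f = e^(−kτ) = e^(−0.018734×125) ≈ 0.0962.
Each bolus raises the concentration by D/Vd = 615/82 ≈ 7.500 mg/L.
Steady-state trough Cmin,ss = C₀·f/(1−f) ≈ 7.500 × 0.0962/0.9038 ≈ 0.798 mg/L.
Trough 0.8 mg/L vs MEC 1 mg/L: subtherapeutic.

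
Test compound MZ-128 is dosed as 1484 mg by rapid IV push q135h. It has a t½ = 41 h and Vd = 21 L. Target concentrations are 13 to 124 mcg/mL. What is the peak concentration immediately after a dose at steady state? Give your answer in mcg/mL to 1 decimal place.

78.7 mcg/mL

Over one 135-h interval, 135/41 ≈ 3.2927 half-lives elapse, leaving f ≈ 0.1020 of each dose.
At steady state, accumulation factor R = 1/(1 − e^(−kτ)) ≈ 1.1136.
Single-dose peak C₀ = D/Vd = 1484/21 ≈ 70.667 mcg/mL.
Steady-state peak Cmax,ss = C₀·R ≈ 70.667 × 1.1136 ≈ 78.695 mcg/mL.
Peak 78.7 mcg/mL vs MTC 124 mcg/mL: below toxic threshold.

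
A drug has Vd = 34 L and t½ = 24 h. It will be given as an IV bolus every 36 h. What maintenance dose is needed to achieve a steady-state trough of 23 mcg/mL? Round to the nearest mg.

1430 mg

τ/t½ = 36/24 ≈ 1.5, so f = (1/2)^(36/24) ≈ 0.353553.
Cmin,ss = (D/Vd)·f/(1−f), so D = Cmin,ss·Vd·(1−f)/f.
D = 23 × 34 × (1−f)/f ≈ 23 × 34 × 1.82843 ≈ 1429.83 mg.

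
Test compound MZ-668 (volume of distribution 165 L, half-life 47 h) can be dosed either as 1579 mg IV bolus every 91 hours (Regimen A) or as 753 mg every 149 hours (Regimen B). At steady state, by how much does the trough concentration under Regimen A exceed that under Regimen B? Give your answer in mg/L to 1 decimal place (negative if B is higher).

Regimen A: f = (1/2)^(91/47) ≈ 0.2613; Cmin,ss = (1579/165)·f/(1−f) ≈ 3.385 mg/L.
Regimen B: f = (1/2)^(149/47) ≈ 0.1111; Cmin,ss = (753/165)·f/(1−f) ≈ 0.570 mg/L.
Difference ≈ 3.385 − 0.570 ≈ 2.815 mg/L.

2.8 mg/L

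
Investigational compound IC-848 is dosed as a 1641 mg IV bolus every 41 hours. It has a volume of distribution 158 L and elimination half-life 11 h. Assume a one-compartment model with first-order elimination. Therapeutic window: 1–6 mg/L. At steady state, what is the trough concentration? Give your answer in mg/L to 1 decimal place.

k = ln2/t½ = ln2/11 ≈ 0.063013 h⁻¹; fraction remaining f = e^(−kτ) = e^(−0.063013×41) ≈ 0.0755.
Single-dose peak C₀ = D/Vd = 1641/158 ≈ 10.386 mg/L.
Steady-state trough Cmin,ss = C₀·f/(1−f) ≈ 10.386 × 0.0755/0.9245 ≈ 0.848 mg/L.
Trough 0.8 mg/L vs MEC 1 mg/L: subtherapeutic.

0.8 mg/L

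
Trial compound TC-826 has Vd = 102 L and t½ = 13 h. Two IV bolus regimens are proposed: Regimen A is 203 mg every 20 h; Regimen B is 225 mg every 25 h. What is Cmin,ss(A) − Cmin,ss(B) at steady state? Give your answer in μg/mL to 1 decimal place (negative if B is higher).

Regimen A: f = (1/2)^(20/13) ≈ 0.3443; Cmin,ss = (203/102)·f/(1−f) ≈ 1.045 μg/mL.
Regimen B: f = (1/2)^(25/13) ≈ 0.2637; Cmin,ss = (225/102)·f/(1−f) ≈ 0.790 μg/mL.
Difference ≈ 1.045 − 0.790 ≈ 0.255 μg/mL.

0.3 μg/mL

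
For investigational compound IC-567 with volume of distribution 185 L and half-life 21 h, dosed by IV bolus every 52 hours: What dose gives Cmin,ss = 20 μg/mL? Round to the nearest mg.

τ/t½ = 52/21 ≈ 2.4762, so f = (1/2)^(52/21) ≈ 0.179718.
Cmin,ss = (D/Vd)·f/(1−f), so D = Cmin,ss·Vd·(1−f)/f.
D = 20 × 185 × (1−f)/f ≈ 20 × 185 × 4.56427 ≈ 16887.80 mg.

16888 mg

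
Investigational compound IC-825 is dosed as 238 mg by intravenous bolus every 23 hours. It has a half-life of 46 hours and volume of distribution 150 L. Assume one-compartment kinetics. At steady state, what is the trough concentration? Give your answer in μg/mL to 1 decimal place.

3.8 μg/mL

k = ln2/t½ = ln2/46 ≈ 0.015068 h⁻¹; fraction remaining f = e^(−kτ) = e^(−0.015068×23) ≈ 0.7071.
Accumulation ratio R = 1/(1 − f) ≈ 1/0.2929 ≈ 3.4141.
Each bolus raises the concentration by D/Vd = 238/150 ≈ 1.587 μg/mL.
Cmax,ss = C₀/(1 − f) ≈ 1.587/0.2929 ≈ 5.418 μg/mL.
Steady-state trough Cmin,ss = Cmax,ss·f ≈ 5.418 × 0.7071 ≈ 3.831 μg/mL.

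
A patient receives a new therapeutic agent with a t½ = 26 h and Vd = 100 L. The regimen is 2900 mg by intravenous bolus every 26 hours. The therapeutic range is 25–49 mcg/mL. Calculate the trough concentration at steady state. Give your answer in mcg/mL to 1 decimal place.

29.0 mcg/mL

The dosing interval is 1 half-life, so f = 2^(−1) = 0.5.
At steady state, R = 1/(1 − 0.5) = 2/1.
Single-dose peak C₀ = D/Vd = 2900/100 = 29 mcg/mL.
Steady-state peak Cmax,ss = C₀·R = 29 × 2/1 ≈ 58.000 mcg/mL.
Steady-state trough Cmin,ss = Cmax,ss·f ≈ 58.000 × 0.5 ≈ 29.000 mcg/mL.
Trough 29.0 mcg/mL vs MEC 25 mcg/mL: adequate.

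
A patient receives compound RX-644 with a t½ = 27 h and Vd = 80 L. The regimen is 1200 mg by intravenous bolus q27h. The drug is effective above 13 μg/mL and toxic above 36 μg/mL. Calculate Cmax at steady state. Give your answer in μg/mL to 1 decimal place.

τ = 27 h = 1 half-life, so f = (1/2)^1 = 0.5.
Accumulation ratio R = 1/(1 − f) = 1/0.5 = 2/1.
Single-dose peak C₀ = D/Vd = 1200/80 = 15 μg/mL.
Steady-state peak Cmax,ss = C₀·R = 15 × 2/1 ≈ 30.000 μg/mL.
Peak 30.0 μg/mL vs MTC 36 μg/mL: below toxic threshold.

30.0 μg/mL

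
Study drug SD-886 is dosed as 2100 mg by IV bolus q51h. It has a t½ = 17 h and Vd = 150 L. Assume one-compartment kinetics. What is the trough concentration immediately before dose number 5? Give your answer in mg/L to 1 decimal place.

f = (1/2)^(τ/t½) = (1/2)^(51/17) ≈ 0.1250.
C₀ = D/Vd = 2100/150 ≈ 14.000 mg/L.
Before the 5th dose, 4 doses have been given. Superposition: Cmin = C₀·(f + f² + … + f^4).
≈ 14.000 × (0.1250 + 0.0156 + 0.0020 + 0.0002) ≈ 14.000 × 0.1428 ≈ 1.999 mg/L.

2.0 mg/L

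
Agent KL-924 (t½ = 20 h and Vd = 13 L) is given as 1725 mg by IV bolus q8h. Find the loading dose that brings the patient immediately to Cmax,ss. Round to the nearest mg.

f = (1/2)^(8/20) ≈ 0.757858; accumulation ratio R = 1/(1−f) ≈ 4.12981.
Loading dose to hit Cmax,ss on first dose: D_load = D_maint·R ≈ 1725 × 4.12981 ≈ 7123.92 mg.

7124 mg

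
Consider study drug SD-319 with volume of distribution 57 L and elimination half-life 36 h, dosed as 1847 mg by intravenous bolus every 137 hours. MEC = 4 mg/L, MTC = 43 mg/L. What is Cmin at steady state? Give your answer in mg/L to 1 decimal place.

k = ln2/t½ = ln2/36 ≈ 0.019254 h⁻¹; fraction remaining f = e^(−kτ) = e^(−0.019254×137) ≈ 0.0715.
At steady state, accumulation factor R = 1/(1 − e^(−kτ)) ≈ 1.0770.
Each bolus raises the concentration by D/Vd = 1847/57 ≈ 32.404 mg/L.
Steady-state peak Cmax,ss = C₀·R ≈ 32.404 × 1.0770 ≈ 34.899 mg/L.
Steady-state trough Cmin,ss = Cmax,ss·f ≈ 34.899 × 0.0715 ≈ 2.495 mg/L.
Trough 2.5 mg/L vs MEC 4 mg/L: subtherapeutic.

2.5 mg/L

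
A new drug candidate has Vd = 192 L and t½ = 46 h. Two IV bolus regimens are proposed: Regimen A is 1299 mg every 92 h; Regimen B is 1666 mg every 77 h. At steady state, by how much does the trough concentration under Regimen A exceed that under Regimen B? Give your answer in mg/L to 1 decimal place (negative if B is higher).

Regimen A: f = (1/2)^(92/46) ≈ 0.2500; Cmin,ss = (1299/192)·f/(1−f) ≈ 2.255 mg/L.
Regimen B: f = (1/2)^(77/46) ≈ 0.3134; Cmin,ss = (1666/192)·f/(1−f) ≈ 3.961 mg/L.
Difference ≈ 2.255 − 3.961 ≈ -1.706 mg/L.

-1.7 mg/L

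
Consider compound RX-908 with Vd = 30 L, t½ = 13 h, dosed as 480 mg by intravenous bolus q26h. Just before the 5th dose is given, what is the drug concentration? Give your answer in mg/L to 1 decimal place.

f = (1/2)^(τ/t½) = (1/2)^(26/13) ≈ 0.2500.
C₀ = D/Vd = 480/30 ≈ 16.000 mg/L.
Before the 5th dose, 4 doses have been given. Superposition: Cmin = C₀·(f + f² + … + f^4).
≈ 16.000 × (0.2500 + 0.0625 + 0.0156 + 0.0039) ≈ 16.000 × 0.3320 ≈ 5.312 mg/L.

5.3 mg/L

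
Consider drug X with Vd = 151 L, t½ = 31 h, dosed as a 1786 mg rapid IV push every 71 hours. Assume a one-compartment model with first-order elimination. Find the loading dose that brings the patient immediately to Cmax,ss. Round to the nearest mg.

2245 mg

f = (1/2)^(71/31) ≈ 0.204430; accumulation ratio R = 1/(1−f) ≈ 1.25696.
Loading dose to hit Cmax,ss on first dose: D_load = D_maint·R ≈ 1786 × 1.25696 ≈ 2244.93 mg.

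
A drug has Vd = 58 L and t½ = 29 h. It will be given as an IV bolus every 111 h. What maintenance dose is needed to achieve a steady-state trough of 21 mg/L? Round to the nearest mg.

τ/t½ = 111/29 ≈ 3.8276, so f = (1/2)^(111/29) ≈ 0.070434.
Cmin,ss = (D/Vd)·f/(1−f), so D = Cmin,ss·Vd·(1−f)/f.
D = 21 × 58 × (1−f)/f ≈ 21 × 58 × 13.19769 ≈ 16074.79 mg.

16075 mg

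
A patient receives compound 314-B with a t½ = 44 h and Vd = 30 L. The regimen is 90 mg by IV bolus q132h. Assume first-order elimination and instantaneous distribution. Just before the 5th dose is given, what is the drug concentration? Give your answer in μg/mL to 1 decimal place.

f = (1/2)^(τ/t½) = (1/2)^(132/44) ≈ 0.1250.
C₀ = D/Vd = 90/30 ≈ 3.000 μg/mL.
Before the 5th dose, 4 doses have been given. Superposition: Cmin = C₀·(f + f² + … + f^4).
≈ 3.000 × (0.1250 + 0.0156 + 0.0020 + 0.0002) ≈ 3.000 × 0.1428 ≈ 0.428 μg/mL.

0.4 μg/mL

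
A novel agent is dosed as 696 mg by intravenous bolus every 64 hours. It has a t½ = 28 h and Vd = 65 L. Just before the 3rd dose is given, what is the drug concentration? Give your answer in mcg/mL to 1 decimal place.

2.6 mcg/mL

f = (1/2)^(τ/t½) = (1/2)^(64/28) ≈ 0.2051.
C₀ = D/Vd = 696/65 ≈ 10.708 mcg/mL.
Before the 3rd dose, 2 doses have been given. Superposition: Cmin = C₀·(f + f²).
≈ 10.708 × (0.2051 + 0.0421) ≈ 10.708 × 0.2472 ≈ 2.647 mcg/mL.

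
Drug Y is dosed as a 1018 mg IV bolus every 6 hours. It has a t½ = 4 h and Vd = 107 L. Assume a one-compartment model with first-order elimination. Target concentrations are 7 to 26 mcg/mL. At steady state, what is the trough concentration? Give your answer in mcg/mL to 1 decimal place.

Over one 6-h interval, 6/4 ≈ 1.5 half-lives elapse, leaving f ≈ 0.3536 of each dose.
At steady state, accumulation factor R = 1/(1 − e^(−kτ)) ≈ 1.5470.
Single-dose peak C₀ = D/Vd = 1018/107 ≈ 9.514 mcg/mL.
Cmax,ss = C₀/(1 − f) ≈ 9.514/0.6464 ≈ 14.718 mcg/mL.
Steady-state trough Cmin,ss = Cmax,ss·f ≈ 14.718 × 0.3536 ≈ 5.204 mcg/mL.
Trough 5.2 mcg/mL vs MEC 7 mcg/mL: subtherapeutic.

5.2 mcg/mL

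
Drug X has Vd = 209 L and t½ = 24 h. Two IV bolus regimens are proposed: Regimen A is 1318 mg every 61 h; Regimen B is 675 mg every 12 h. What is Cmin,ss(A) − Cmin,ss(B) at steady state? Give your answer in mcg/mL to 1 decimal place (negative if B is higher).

-6.5 mcg/mL

Regimen A: f = (1/2)^(61/24) ≈ 0.1717; Cmin,ss = (1318/209)·f/(1−f) ≈ 1.307 mcg/mL.
Regimen B: f = (1/2)^(12/24) ≈ 0.7071; Cmin,ss = (675/209)·f/(1−f) ≈ 7.797 mcg/mL.
Difference ≈ 1.307 − 7.797 ≈ -6.490 mcg/mL.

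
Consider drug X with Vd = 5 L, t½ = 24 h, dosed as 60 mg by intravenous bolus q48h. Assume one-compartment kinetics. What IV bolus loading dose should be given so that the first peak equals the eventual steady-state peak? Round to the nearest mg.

f = (1/2)^(48/24) ≈ 0.250000; accumulation ratio R = 1/(1−f) ≈ 1.33333.
Loading dose to hit Cmax,ss on first dose: D_load = D_maint·R ≈ 60 × 1.33333 ≈ 80.00 mg.

80 mg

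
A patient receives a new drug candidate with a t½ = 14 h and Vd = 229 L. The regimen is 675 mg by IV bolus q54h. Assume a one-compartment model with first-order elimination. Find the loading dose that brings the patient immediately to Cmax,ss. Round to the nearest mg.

725 mg

f = (1/2)^(54/14) ≈ 0.069006; accumulation ratio R = 1/(1−f) ≈ 1.07412.
Loading dose to hit Cmax,ss on first dose: D_load = D_maint·R ≈ 675 × 1.07412 ≈ 725.03 mg.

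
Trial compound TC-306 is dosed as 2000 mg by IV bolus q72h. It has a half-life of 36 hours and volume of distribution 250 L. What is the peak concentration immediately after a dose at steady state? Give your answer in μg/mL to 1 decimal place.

The dosing interval is 2 half-lives, so f = 2^(−2) = 0.25.
Accumulation ratio R = 1/(1 − f) = 1/0.75 = 4/3.
Single-dose peak C₀ = D/Vd = 2000/250 = 8 μg/mL.
Steady-state peak Cmax,ss = C₀·R = 8 × 4/3 ≈ 10.667 μg/mL.

10.7 μg/mL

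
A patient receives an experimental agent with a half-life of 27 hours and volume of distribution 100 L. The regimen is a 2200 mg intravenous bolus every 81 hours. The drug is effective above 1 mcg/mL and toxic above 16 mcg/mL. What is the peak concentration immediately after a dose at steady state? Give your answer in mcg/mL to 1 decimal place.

The dosing interval is 3 half-lives, so f = 2^(−3) = 0.125.
Accumulation ratio R = 1/(1 − f) = 1/0.875 = 8/7.
Single-dose peak C₀ = D/Vd = 2200/100 = 22 mcg/mL.
Steady-state peak Cmax,ss = C₀·R = 22 × 8/7 ≈ 25.143 mcg/mL.
Peak 25.1 mcg/mL vs MTC 16 mcg/mL: exceeds toxic threshold.

25.1 mcg/mL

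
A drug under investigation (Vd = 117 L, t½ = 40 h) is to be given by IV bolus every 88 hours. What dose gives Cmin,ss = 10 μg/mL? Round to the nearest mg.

τ/t½ = 88/40 ≈ 2.2, so f = (1/2)^(88/40) ≈ 0.217638.
Cmin,ss = (D/Vd)·f/(1−f), so D = Cmin,ss·Vd·(1−f)/f.
D = 10 × 117 × (1−f)/f ≈ 10 × 117 × 3.59479 ≈ 4205.90 mg.

4206 mg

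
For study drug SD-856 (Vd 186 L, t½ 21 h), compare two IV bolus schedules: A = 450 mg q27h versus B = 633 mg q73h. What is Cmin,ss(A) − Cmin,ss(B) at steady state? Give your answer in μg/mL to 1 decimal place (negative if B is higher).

Regimen A: f = (1/2)^(27/21) ≈ 0.4102; Cmin,ss = (450/186)·f/(1−f) ≈ 1.683 μg/mL.
Regimen B: f = (1/2)^(73/21) ≈ 0.0899; Cmin,ss = (633/186)·f/(1−f) ≈ 0.336 μg/mL.
Difference ≈ 1.683 − 0.336 ≈ 1.347 μg/mL.

1.3 μg/mL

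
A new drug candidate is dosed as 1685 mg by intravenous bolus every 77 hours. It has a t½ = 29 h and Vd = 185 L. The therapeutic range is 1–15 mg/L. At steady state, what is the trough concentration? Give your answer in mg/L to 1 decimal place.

1.7 mg/L

k = ln2/t½ = ln2/29 ≈ 0.023902 h⁻¹; fraction remaining f = e^(−kτ) = e^(−0.023902×77) ≈ 0.1587.
Each bolus raises the concentration by D/Vd = 1685/185 ≈ 9.108 mg/L.
Steady-state trough Cmin,ss = C₀·f/(1−f) ≈ 9.108 × 0.1587/0.8413 ≈ 1.718 mg/L.
Trough 1.7 mg/L vs MEC 1 mg/L: adequate.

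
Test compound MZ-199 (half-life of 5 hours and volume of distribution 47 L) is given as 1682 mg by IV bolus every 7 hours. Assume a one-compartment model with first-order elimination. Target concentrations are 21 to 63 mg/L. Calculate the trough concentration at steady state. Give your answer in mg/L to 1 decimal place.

21.8 mg/L

Over one 7-h interval, 7/5 ≈ 1.4 half-lives elapse, leaving f ≈ 0.3789 of each dose.
Single-dose peak C₀ = D/Vd = 1682/47 ≈ 35.787 mg/L.
Steady-state trough Cmin,ss = C₀·f/(1−f) ≈ 35.787 × 0.3789/0.6211 ≈ 21.832 mg/L.
Trough 21.8 mg/L vs MEC 21 mg/L: adequate.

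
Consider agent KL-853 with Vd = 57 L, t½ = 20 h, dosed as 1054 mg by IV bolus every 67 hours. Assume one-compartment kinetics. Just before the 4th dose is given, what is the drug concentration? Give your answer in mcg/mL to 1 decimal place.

2.0 mcg/mL

f = (1/2)^(τ/t½) = (1/2)^(67/20) ≈ 0.0981.
C₀ = D/Vd = 1054/57 ≈ 18.491 mcg/mL.
Before the 4th dose, 3 doses have been given. Superposition: Cmin = C₀·(f + f² + … + f^3).
≈ 18.491 × (0.0981 + 0.0096 + 0.0009) ≈ 18.491 × 0.1086 ≈ 2.008 mcg/mL.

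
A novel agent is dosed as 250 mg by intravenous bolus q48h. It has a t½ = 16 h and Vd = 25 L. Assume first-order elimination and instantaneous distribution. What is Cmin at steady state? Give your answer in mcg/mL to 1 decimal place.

The dosing interval is 3 half-lives, so f = 2^(−3) = 0.125.
At steady state, R = 1/(1 − 0.125) = 8/7.
Single-dose peak C₀ = D/Vd = 250/25 = 10 mcg/mL.
Steady-state peak Cmax,ss = C₀·R = 10 × 8/7 ≈ 11.429 mcg/mL.
Steady-state trough Cmin,ss = Cmax,ss·f ≈ 11.429 × 0.125 ≈ 1.429 mcg/mL.

1.4 mcg/mL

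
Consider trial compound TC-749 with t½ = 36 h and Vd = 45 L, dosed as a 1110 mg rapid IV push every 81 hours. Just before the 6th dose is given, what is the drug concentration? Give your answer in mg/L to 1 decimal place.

f = (1/2)^(τ/t½) = (1/2)^(81/36) ≈ 0.2102.
C₀ = D/Vd = 1110/45 ≈ 24.667 mg/L.
Before the 6th dose, 5 doses have been given. Superposition: Cmin = C₀·(f + f² + … + f^5).
≈ 24.667 × (0.2102 + 0.0442 + 0.0093 + 0.0020 + 0.0004) ≈ 24.667 × 0.2661 ≈ 6.564 mg/L.

6.6 mg/L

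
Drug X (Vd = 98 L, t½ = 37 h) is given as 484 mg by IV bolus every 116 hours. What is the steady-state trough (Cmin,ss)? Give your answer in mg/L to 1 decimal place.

τ/t½ = 116/37 ≈ 3.1351, so fraction remaining f = (1/2)^(116/37) ≈ 0.1138.
Single-dose peak C₀ = D/Vd = 484/98 ≈ 4.939 mg/L.
Steady-state trough Cmin,ss = C₀·f/(1−f) ≈ 4.939 × 0.1138/0.8862 ≈ 0.634 mg/L.

0.6 mg/L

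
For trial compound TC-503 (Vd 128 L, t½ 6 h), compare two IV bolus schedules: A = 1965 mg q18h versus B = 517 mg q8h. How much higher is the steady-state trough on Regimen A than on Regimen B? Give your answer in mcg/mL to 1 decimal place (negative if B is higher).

-0.5 mcg/mL

Regimen A: f = (1/2)^(18/6) ≈ 0.1250; Cmin,ss = (1965/128)·f/(1−f) ≈ 2.193 mcg/mL.
Regimen B: f = (1/2)^(8/6) ≈ 0.3969; Cmin,ss = (517/128)·f/(1−f) ≈ 2.658 mcg/mL.
Difference ≈ 2.193 − 2.658 ≈ -0.465 mcg/mL.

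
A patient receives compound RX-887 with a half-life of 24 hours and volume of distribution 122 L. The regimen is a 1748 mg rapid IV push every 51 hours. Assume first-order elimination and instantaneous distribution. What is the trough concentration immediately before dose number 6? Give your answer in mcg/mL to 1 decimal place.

4.3 mcg/mL

f = (1/2)^(τ/t½) = (1/2)^(51/24) ≈ 0.2293.
C₀ = D/Vd = 1748/122 ≈ 14.328 mcg/mL.
Before the 6th dose, 5 doses have been given. Superposition: Cmin = C₀·(f + f² + … + f^5).
≈ 14.328 × (0.2293 + 0.0526 + 0.0121 + 0.0028 + 0.0006) ≈ 14.328 × 0.2974 ≈ 4.261 mcg/mL.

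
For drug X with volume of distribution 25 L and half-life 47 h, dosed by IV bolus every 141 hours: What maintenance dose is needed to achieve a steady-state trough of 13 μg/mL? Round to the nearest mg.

2275 mg

τ/t½ = 141/47 ≈ 3, so f = (1/2)^(141/47) ≈ 0.125000.
Cmin,ss = (D/Vd)·f/(1−f), so D = Cmin,ss·Vd·(1−f)/f.
D = 13 × 25 × (1−f)/f ≈ 13 × 25 × 7.00000 ≈ 2275.00 mg.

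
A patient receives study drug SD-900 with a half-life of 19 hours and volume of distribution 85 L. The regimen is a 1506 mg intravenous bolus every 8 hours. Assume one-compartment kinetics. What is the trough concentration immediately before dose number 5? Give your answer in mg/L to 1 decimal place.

f = (1/2)^(τ/t½) = (1/2)^(8/19) ≈ 0.7469.
C₀ = D/Vd = 1506/85 ≈ 17.718 mg/L.
Before the 5th dose, 4 doses have been given. Superposition: Cmin = C₀·(f + f² + … + f^4).
≈ 17.718 × (0.7469 + 0.5579 + 0.4167 + 0.3112) ≈ 17.718 × 2.0327 ≈ 36.015 mg/L.

36.0 mg/L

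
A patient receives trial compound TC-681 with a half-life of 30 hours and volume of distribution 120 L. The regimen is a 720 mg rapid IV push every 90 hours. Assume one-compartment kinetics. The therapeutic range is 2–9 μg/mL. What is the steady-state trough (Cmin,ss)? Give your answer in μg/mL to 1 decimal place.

τ = 90 h = 3 half-lives, so f = (1/2)^3 = 0.125.
At steady state, R = 1/(1 − 0.125) = 8/7.
Single-dose peak C₀ = D/Vd = 720/120 = 6 μg/mL.
Steady-state peak Cmax,ss = C₀·R = 6 × 8/7 ≈ 6.857 μg/mL.
Steady-state trough Cmin,ss = Cmax,ss·f ≈ 6.857 × 0.125 ≈ 0.857 μg/mL.
Trough 0.9 μg/mL vs MEC 2 μg/mL: subtherapeutic.

0.9 μg/mL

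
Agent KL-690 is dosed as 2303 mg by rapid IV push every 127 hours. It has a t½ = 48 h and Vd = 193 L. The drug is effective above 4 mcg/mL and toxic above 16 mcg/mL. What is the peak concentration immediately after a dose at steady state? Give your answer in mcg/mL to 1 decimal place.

14.2 mcg/mL

τ/t½ = 127/48 ≈ 2.6458, so fraction remaining f = (1/2)^(127/48) ≈ 0.1598.
At steady state, accumulation factor R = 1/(1 − e^(−kτ)) ≈ 1.1902.
Each bolus raises the concentration by D/Vd = 2303/193 ≈ 11.933 mcg/mL.
Steady-state peak Cmax,ss = C₀·R ≈ 11.933 × 1.1902 ≈ 14.203 mcg/mL.
Peak 14.2 mcg/mL vs MTC 16 mcg/mL: below toxic threshold.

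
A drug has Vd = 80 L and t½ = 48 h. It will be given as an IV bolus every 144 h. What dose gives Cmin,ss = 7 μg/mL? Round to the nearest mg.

3920 mg

τ/t½ = 144/48 ≈ 3, so f = (1/2)^(144/48) ≈ 0.125000.
Cmin,ss = (D/Vd)·f/(1−f), so D = Cmin,ss·Vd·(1−f)/f.
D = 7 × 80 × (1−f)/f ≈ 7 × 80 × 7.00000 ≈ 3920.00 mg.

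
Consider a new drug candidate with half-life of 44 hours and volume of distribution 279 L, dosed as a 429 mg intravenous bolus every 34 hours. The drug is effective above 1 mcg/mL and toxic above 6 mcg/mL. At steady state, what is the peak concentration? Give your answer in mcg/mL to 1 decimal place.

τ/t½ = 34/44 ≈ 0.77273, so fraction remaining f = (1/2)^(34/44) ≈ 0.5853.
Accumulation ratio R = 1/(1 − f) ≈ 1/0.4147 ≈ 2.4114.
Each bolus raises the concentration by D/Vd = 429/279 ≈ 1.538 mcg/mL.
Cmax,ss = C₀/(1 − f) ≈ 1.538/0.4147 ≈ 3.709 mcg/mL.
Peak 3.7 mcg/mL vs MTC 6 mcg/mL: below toxic threshold.

3.7 mcg/mL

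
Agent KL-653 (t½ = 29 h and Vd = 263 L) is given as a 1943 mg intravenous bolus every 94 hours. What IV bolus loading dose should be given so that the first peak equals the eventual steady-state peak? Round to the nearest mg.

2173 mg

f = (1/2)^(94/29) ≈ 0.105742; accumulation ratio R = 1/(1−f) ≈ 1.11825.
Loading dose to hit Cmax,ss on first dose: D_load = D_maint·R ≈ 1943 × 1.11825 ≈ 2172.76 mg.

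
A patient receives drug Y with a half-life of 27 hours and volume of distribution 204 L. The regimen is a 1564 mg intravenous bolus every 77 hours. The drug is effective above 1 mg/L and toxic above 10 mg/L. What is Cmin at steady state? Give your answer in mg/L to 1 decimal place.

τ/t½ = 77/27 ≈ 2.8519, so fraction remaining f = (1/2)^(77/27) ≈ 0.1385.
Accumulation ratio R = 1/(1 − f) ≈ 1/0.8615 ≈ 1.1608.
Each bolus raises the concentration by D/Vd = 1564/204 ≈ 7.667 mg/L.
Cmax,ss = C₀/(1 − f) ≈ 7.667/0.8615 ≈ 8.900 mg/L.
One interval later, Cmin,ss = Cmax,ss·e^(−kτ) ≈ 8.900 × 0.1385 ≈ 1.233 mg/L.
Trough 1.2 mg/L vs MEC 1 mg/L: adequate.

1.2 mg/L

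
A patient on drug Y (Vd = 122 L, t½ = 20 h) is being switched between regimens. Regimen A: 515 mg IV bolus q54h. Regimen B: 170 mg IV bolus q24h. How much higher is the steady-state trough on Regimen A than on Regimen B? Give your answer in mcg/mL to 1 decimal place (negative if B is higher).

Regimen A: f = (1/2)^(54/20) ≈ 0.1539; Cmin,ss = (515/122)·f/(1−f) ≈ 0.768 mcg/mL.
Regimen B: f = (1/2)^(24/20) ≈ 0.4353; Cmin,ss = (170/122)·f/(1−f) ≈ 1.074 mcg/mL.
Difference ≈ 0.768 − 1.074 ≈ -0.306 mcg/mL.

-0.3 mcg/mL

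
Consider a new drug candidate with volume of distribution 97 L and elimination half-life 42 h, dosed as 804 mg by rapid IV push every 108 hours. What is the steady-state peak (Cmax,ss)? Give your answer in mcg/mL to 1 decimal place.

10.0 mcg/mL

k = ln2/t½ = ln2/42 ≈ 0.016504 h⁻¹; fraction remaining f = e^(−kτ) = e^(−0.016504×108) ≈ 0.1682.
At steady state, accumulation factor R = 1/(1 − e^(−kτ)) ≈ 1.2022.
Each bolus raises the concentration by D/Vd = 804/97 ≈ 8.289 mcg/mL.
Cmax,ss = C₀/(1 − f) ≈ 8.289/0.8318 ≈ 9.965 mcg/mL.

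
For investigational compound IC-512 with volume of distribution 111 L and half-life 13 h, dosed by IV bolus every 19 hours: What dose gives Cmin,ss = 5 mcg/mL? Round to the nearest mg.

973 mg

τ/t½ = 19/13 ≈ 1.4615, so f = (1/2)^(19/13) ≈ 0.363106.
Cmin,ss = (D/Vd)·f/(1−f), so D = Cmin,ss·Vd·(1−f)/f.
D = 5 × 111 × (1−f)/f ≈ 5 × 111 × 1.75402 ≈ 973.48 mg.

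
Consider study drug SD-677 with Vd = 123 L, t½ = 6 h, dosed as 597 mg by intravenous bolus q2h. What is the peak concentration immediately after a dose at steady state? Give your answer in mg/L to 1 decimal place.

23.5 mg/L

τ/t½ = 2/6 ≈ 0.33333, so fraction remaining f = (1/2)^(2/6) ≈ 0.7937.
Accumulation ratio R = 1/(1 − f) ≈ 1/0.2063 ≈ 4.8473.
Single-dose peak C₀ = D/Vd = 597/123 ≈ 4.854 mg/L.
Steady-state peak Cmax,ss = C₀·R ≈ 4.854 × 4.8473 ≈ 23.529 mg/L.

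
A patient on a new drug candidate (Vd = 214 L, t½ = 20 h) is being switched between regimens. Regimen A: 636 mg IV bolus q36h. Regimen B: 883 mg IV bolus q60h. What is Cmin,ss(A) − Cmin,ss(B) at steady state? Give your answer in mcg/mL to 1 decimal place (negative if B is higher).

Regimen A: f = (1/2)^(36/20) ≈ 0.2872; Cmin,ss = (636/214)·f/(1−f) ≈ 1.197 mcg/mL.
Regimen B: f = (1/2)^(60/20) ≈ 0.1250; Cmin,ss = (883/214)·f/(1−f) ≈ 0.589 mcg/mL.
Difference ≈ 1.197 − 0.589 ≈ 0.608 mcg/mL.

0.6 mcg/mL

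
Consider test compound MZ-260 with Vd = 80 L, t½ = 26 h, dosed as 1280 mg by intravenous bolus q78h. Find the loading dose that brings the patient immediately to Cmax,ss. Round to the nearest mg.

f = (1/2)^(78/26) ≈ 0.125000; accumulation ratio R = 1/(1−f) ≈ 1.14286.
Loading dose to hit Cmax,ss on first dose: D_load = D_maint·R ≈ 1280 × 1.14286 ≈ 1462.86 mg.

1463 mg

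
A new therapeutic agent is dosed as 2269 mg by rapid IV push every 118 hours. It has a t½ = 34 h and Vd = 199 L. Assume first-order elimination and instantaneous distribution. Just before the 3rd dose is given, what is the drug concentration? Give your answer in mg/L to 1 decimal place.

f = (1/2)^(τ/t½) = (1/2)^(118/34) ≈ 0.0902.
C₀ = D/Vd = 2269/199 ≈ 11.402 mg/L.
Before the 3rd dose, 2 doses have been given. Superposition: Cmin = C₀·(f + f²).
≈ 11.402 × (0.0902 + 0.0081) ≈ 11.402 × 0.0983 ≈ 1.121 mg/L.

1.1 mg/L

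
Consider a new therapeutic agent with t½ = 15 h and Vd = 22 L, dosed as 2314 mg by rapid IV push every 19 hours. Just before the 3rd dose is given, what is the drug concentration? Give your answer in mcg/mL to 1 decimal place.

f = (1/2)^(τ/t½) = (1/2)^(19/15) ≈ 0.4156.
C₀ = D/Vd = 2314/22 ≈ 105.182 mcg/mL.
Before the 3rd dose, 2 doses have been given. Superposition: Cmin = C₀·(f + f²).
≈ 105.182 × (0.4156 + 0.1727) ≈ 105.182 × 0.5883 ≈ 61.879 mcg/mL.

61.9 mcg/mL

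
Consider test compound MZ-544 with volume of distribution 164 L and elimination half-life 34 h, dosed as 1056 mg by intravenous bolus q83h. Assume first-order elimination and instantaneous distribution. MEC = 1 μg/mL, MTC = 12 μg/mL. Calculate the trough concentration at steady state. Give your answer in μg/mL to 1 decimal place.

1.5 μg/mL

Over one 83-h interval, 83/34 ≈ 2.4412 half-lives elapse, leaving f ≈ 0.1841 of each dose.
At steady state, accumulation factor R = 1/(1 − e^(−kτ)) ≈ 1.2256.
Each bolus raises the concentration by D/Vd = 1056/164 ≈ 6.439 μg/mL.
Cmax,ss = C₀/(1 − f) ≈ 6.439/0.8159 ≈ 7.892 μg/mL.
One interval later, Cmin,ss = Cmax,ss·e^(−kτ) ≈ 7.892 × 0.1841 ≈ 1.453 μg/mL.
Trough 1.5 μg/mL vs MEC 1 μg/mL: adequate.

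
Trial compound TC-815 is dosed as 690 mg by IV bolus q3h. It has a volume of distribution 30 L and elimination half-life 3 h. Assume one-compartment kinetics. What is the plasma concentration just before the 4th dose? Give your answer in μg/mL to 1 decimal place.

20.1 μg/mL

f = (1/2)^(τ/t½) = (1/2)^(3/3) ≈ 0.5000.
C₀ = D/Vd = 690/30 ≈ 23.000 μg/mL.
Before the 4th dose, 3 doses have been given. Superposition: Cmin = C₀·(f + f² + … + f^3).
≈ 23.000 × (0.5000 + 0.2500 + 0.1250) ≈ 23.000 × 0.8750 ≈ 20.125 μg/mL.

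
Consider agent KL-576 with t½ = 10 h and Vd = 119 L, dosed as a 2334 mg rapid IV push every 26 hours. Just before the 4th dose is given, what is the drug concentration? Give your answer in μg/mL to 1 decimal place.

f = (1/2)^(τ/t½) = (1/2)^(26/10) ≈ 0.1649.
C₀ = D/Vd = 2334/119 ≈ 19.613 μg/mL.
Before the 4th dose, 3 doses have been given. Superposition: Cmin = C₀·(f + f² + … + f^3).
≈ 19.613 × (0.1649 + 0.0272 + 0.0045) ≈ 19.613 × 0.1966 ≈ 3.856 μg/mL.

3.9 μg/mL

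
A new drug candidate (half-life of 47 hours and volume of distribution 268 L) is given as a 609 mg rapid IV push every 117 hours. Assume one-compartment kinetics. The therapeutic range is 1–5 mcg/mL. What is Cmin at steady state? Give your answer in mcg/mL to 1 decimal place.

τ/t½ = 117/47 ≈ 2.4894, so fraction remaining f = (1/2)^(117/47) ≈ 0.1781.
Single-dose peak C₀ = D/Vd = 609/268 ≈ 2.272 mcg/mL.
Steady-state trough Cmin,ss = C₀·f/(1−f) ≈ 2.272 × 0.1781/0.8219 ≈ 0.492 mcg/mL.
Trough 0.5 mcg/mL vs MEC 1 mcg/mL: subtherapeutic.

0.5 mcg/mL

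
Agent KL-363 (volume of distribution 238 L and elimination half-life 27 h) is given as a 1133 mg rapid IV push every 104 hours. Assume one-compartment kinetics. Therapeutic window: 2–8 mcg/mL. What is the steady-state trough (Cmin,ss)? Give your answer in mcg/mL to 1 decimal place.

0.4 mcg/mL

τ/t½ = 104/27 ≈ 3.8519, so fraction remaining f = (1/2)^(104/27) ≈ 0.0693.
Accumulation ratio R = 1/(1 − f) ≈ 1/0.9307 ≈ 1.0745.
Single-dose peak C₀ = D/Vd = 1133/238 ≈ 4.761 mcg/mL.
Steady-state peak Cmax,ss = C₀·R ≈ 4.761 × 1.0745 ≈ 5.116 mcg/mL.
Steady-state trough Cmin,ss = Cmax,ss·f ≈ 5.116 × 0.0693 ≈ 0.355 mcg/mL.
Trough 0.4 mcg/mL vs MEC 2 mcg/mL: subtherapeutic.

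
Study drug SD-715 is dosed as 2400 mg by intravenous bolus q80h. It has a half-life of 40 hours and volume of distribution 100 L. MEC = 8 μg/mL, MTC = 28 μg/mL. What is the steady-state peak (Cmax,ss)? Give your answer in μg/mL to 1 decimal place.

The dosing interval is 2 half-lives, so f = 2^(−2) = 0.25.
At steady state, R = 1/(1 − 0.25) = 4/3.
Single-dose peak C₀ = D/Vd = 2400/100 = 24 μg/mL.
Steady-state peak Cmax,ss = C₀·R = 24 × 4/3 ≈ 32.000 μg/mL.
Peak 32.0 μg/mL vs MTC 28 μg/mL: exceeds toxic threshold.

32.0 μg/mL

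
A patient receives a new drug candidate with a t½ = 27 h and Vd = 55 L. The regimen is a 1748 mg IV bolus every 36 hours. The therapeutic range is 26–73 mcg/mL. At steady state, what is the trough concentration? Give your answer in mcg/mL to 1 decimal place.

Over one 36-h interval, 36/27 ≈ 1.3333 half-lives elapse, leaving f ≈ 0.3969 of each dose.
Accumulation ratio R = 1/(1 − f) ≈ 1/0.6031 ≈ 1.6581.
Single-dose peak C₀ = D/Vd = 1748/55 ≈ 31.782 mcg/mL.
Cmax,ss = C₀/(1 − f) ≈ 31.782/0.6031 ≈ 52.698 mcg/mL.
One interval later, Cmin,ss = Cmax,ss·e^(−kτ) ≈ 52.698 × 0.3969 ≈ 20.916 mcg/mL.
Trough 20.9 mcg/mL vs MEC 26 mcg/mL: subtherapeutic.

20.9 mcg/mL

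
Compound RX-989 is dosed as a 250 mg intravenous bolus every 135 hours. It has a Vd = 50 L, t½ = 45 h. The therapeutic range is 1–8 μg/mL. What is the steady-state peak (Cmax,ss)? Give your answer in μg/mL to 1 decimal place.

5.7 μg/mL

The dosing interval is 3 half-lives, so f = 2^(−3) = 0.125.
Accumulation ratio R = 1/(1 − f) = 1/0.875 = 8/7.
Single-dose peak C₀ = D/Vd = 250/50 = 5 μg/mL.
Steady-state peak Cmax,ss = C₀·R = 5 × 8/7 ≈ 5.714 μg/mL.
Peak 5.7 μg/mL vs MTC 8 μg/mL: below toxic threshold.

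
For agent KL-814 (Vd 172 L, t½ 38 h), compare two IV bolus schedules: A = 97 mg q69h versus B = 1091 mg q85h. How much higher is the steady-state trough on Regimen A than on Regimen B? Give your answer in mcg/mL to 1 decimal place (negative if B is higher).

-1.5 mcg/mL

Regimen A: f = (1/2)^(69/38) ≈ 0.2840; Cmin,ss = (97/172)·f/(1−f) ≈ 0.224 mcg/mL.
Regimen B: f = (1/2)^(85/38) ≈ 0.2122; Cmin,ss = (1091/172)·f/(1−f) ≈ 1.709 mcg/mL.
Difference ≈ 0.224 − 1.709 ≈ -1.485 mcg/mL.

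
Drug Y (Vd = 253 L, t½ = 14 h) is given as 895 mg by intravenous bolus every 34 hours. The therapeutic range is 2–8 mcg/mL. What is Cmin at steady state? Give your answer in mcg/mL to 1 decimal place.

Over one 34-h interval, 34/14 ≈ 2.4286 half-lives elapse, leaving f ≈ 0.1857 of each dose.
At steady state, accumulation factor R = 1/(1 − e^(−kτ)) ≈ 1.2280.
Each bolus raises the concentration by D/Vd = 895/253 ≈ 3.538 mcg/mL.
Steady-state peak Cmax,ss = C₀·R ≈ 3.538 × 1.2280 ≈ 4.345 mcg/mL.
One interval later, Cmin,ss = Cmax,ss·e^(−kτ) ≈ 4.345 × 0.1857 ≈ 0.807 mcg/mL.
Trough 0.8 mcg/mL vs MEC 2 mcg/mL: subtherapeutic.

0.8 mcg/mL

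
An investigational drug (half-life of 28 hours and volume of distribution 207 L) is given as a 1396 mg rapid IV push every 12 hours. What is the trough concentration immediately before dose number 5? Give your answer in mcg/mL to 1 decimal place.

13.6 mcg/mL

f = (1/2)^(τ/t½) = (1/2)^(12/28) ≈ 0.7430.
C₀ = D/Vd = 1396/207 ≈ 6.744 mcg/mL.
Before the 5th dose, 4 doses have been given. Superposition: Cmin = C₀·(f + f² + … + f^4).
≈ 6.744 × (0.7430 + 0.5520 + 0.4102 + 0.3048) ≈ 6.744 × 2.0100 ≈ 13.555 mcg/mL.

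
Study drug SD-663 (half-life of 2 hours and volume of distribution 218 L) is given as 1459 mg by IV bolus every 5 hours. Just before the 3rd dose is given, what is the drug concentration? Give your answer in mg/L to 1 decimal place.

f = (1/2)^(τ/t½) = (1/2)^(5/2) ≈ 0.1768.
C₀ = D/Vd = 1459/218 ≈ 6.693 mg/L.
Before the 3rd dose, 2 doses have been given. Superposition: Cmin = C₀·(f + f²).
≈ 6.693 × (0.1768 + 0.0313) ≈ 6.693 × 0.2081 ≈ 1.393 mg/L.

1.4 mg/L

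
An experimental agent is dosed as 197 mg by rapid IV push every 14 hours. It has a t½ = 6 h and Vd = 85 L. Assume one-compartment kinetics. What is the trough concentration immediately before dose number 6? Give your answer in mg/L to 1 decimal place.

f = (1/2)^(τ/t½) = (1/2)^(14/6) ≈ 0.1984.
C₀ = D/Vd = 197/85 ≈ 2.318 mg/L.
Before the 6th dose, 5 doses have been given. Superposition: Cmin = C₀·(f + f² + … + f^5).
≈ 2.318 × (0.1984 + 0.0394 + 0.0078 + 0.0015 + 0.0003) ≈ 2.318 × 0.2474 ≈ 0.573 mg/L.

0.6 mg/L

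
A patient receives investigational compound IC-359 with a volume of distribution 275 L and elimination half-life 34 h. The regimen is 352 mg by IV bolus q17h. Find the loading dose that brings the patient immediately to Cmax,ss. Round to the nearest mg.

1202 mg

f = (1/2)^(17/34) ≈ 0.707107; accumulation ratio R = 1/(1−f) ≈ 3.41422.
Loading dose to hit Cmax,ss on first dose: D_load = D_maint·R ≈ 352 × 3.41422 ≈ 1201.81 mg.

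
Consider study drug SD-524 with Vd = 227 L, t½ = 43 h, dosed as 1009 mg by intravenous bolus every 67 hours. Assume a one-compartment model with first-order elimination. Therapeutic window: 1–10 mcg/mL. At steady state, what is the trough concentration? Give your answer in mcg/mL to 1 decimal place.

2.3 mcg/mL

k = ln2/t½ = ln2/43 ≈ 0.016120 h⁻¹; fraction remaining f = e^(−kτ) = e^(−0.016120×67) ≈ 0.3396.
Accumulation ratio R = 1/(1 − f) ≈ 1/0.6604 ≈ 1.5142.
Single-dose peak C₀ = D/Vd = 1009/227 ≈ 4.445 mcg/mL.
Cmax,ss = C₀/(1 − f) ≈ 4.445/0.6604 ≈ 6.731 mcg/mL.
Steady-state trough Cmin,ss = Cmax,ss·f ≈ 6.731 × 0.3396 ≈ 2.286 mcg/mL.
Trough 2.3 mcg/mL vs MEC 1 mcg/mL: adequate.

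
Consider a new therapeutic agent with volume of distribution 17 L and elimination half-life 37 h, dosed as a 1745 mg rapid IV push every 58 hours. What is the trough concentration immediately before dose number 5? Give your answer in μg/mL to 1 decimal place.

f = (1/2)^(τ/t½) = (1/2)^(58/37) ≈ 0.3374.
C₀ = D/Vd = 1745/17 ≈ 102.647 μg/mL.
Before the 5th dose, 4 doses have been given. Superposition: Cmin = C₀·(f + f² + … + f^4).
≈ 102.647 × (0.3374 + 0.1138 + 0.0384 + 0.0130) ≈ 102.647 × 0.5026 ≈ 51.590 μg/mL.

51.6 μg/mL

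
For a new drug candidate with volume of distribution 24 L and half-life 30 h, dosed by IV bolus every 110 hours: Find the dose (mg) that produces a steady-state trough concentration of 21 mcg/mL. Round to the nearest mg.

τ/t½ = 110/30 ≈ 3.6667, so f = (1/2)^(110/30) ≈ 0.078745.
Cmin,ss = (D/Vd)·f/(1−f), so D = Cmin,ss·Vd·(1−f)/f.
D = 21 × 24 × (1−f)/f ≈ 21 × 24 × 11.69922 ≈ 5896.41 mg.

5896 mg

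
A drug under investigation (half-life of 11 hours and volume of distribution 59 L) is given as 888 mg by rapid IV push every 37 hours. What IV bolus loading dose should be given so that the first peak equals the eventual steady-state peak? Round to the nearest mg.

f = (1/2)^(37/11) ≈ 0.097150; accumulation ratio R = 1/(1−f) ≈ 1.10760.
Loading dose to hit Cmax,ss on first dose: D_load = D_maint·R ≈ 888 × 1.10760 ≈ 983.55 mg.

984 mg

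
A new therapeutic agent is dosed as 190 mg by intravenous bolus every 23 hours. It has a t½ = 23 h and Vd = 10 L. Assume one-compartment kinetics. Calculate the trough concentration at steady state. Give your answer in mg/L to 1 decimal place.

The dosing interval is 1 half-life, so f = 2^(−1) = 0.5.
Accumulation ratio R = 1/(1 − f) = 1/0.5 = 2/1.
Single-dose peak C₀ = D/Vd = 190/10 = 19 mg/L.
Steady-state peak Cmax,ss = C₀·R = 19 × 2/1 ≈ 38.000 mg/L.
Steady-state trough Cmin,ss = Cmax,ss·f ≈ 38.000 × 0.5 ≈ 19.000 mg/L.

19.0 mg/L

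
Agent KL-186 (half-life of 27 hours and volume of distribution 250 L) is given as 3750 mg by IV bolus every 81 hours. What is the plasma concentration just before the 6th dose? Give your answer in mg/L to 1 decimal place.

f = (1/2)^(τ/t½) = (1/2)^(81/27) ≈ 0.1250.
C₀ = D/Vd = 3750/250 ≈ 15.000 mg/L.
Before the 6th dose, 5 doses have been given. Superposition: Cmin = C₀·(f + f² + … + f^5).
≈ 15.000 × (0.1250 + 0.0156 + 0.0020 + 0.0002 + 0.0000) ≈ 15.000 × 0.1428 ≈ 2.142 mg/L.

2.1 mg/L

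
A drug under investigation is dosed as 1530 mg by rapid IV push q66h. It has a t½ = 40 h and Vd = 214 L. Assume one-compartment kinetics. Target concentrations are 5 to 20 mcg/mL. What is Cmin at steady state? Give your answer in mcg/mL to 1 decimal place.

3.3 mcg/mL

τ/t½ = 66/40 ≈ 1.65, so fraction remaining f = (1/2)^(66/40) ≈ 0.3186.
At steady state, accumulation factor R = 1/(1 − e^(−kτ)) ≈ 1.4676.
Single-dose peak C₀ = D/Vd = 1530/214 ≈ 7.150 mcg/mL.
Steady-state peak Cmax,ss = C₀·R ≈ 7.150 × 1.4676 ≈ 10.493 mcg/mL.
Steady-state trough Cmin,ss = Cmax,ss·f ≈ 10.493 × 0.3186 ≈ 3.343 mcg/mL.
Trough 3.3 mcg/mL vs MEC 5 mcg/mL: subtherapeutic.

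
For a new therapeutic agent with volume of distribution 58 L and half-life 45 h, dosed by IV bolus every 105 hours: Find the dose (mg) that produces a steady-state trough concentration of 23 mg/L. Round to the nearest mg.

τ/t½ = 105/45 ≈ 2.3333, so f = (1/2)^(105/45) ≈ 0.198425.
Cmin,ss = (D/Vd)·f/(1−f), so D = Cmin,ss·Vd·(1−f)/f.
D = 23 × 58 × (1−f)/f ≈ 23 × 58 × 4.03969 ≈ 5388.95 mg.

5389 mg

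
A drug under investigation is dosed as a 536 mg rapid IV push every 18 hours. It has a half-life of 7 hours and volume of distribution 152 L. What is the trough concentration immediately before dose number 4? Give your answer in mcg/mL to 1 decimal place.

f = (1/2)^(τ/t½) = (1/2)^(18/7) ≈ 0.1682.
C₀ = D/Vd = 536/152 ≈ 3.526 mcg/mL.
Before the 4th dose, 3 doses have been given. Superposition: Cmin = C₀·(f + f² + … + f^3).
≈ 3.526 × (0.1682 + 0.0283 + 0.0048) ≈ 3.526 × 0.2013 ≈ 0.710 mcg/mL.

0.7 mcg/mL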